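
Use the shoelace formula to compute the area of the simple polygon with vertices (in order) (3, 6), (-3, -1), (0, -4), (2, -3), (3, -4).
Area = 33

Shoelace formula: Area = (1/2) |Σ_i (x_i · y_{i+1} − x_{i+1} · y_i)| (indices mod n). Compute each cross term:
  (3)(-1) − (-3)(6) = 15
  (-3)(-4) − (0)(-1) = 12
  (0)(-3) − (2)(-4) = 8
  (2)(-4) − (3)(-3) = 1
  (3)(6) − (3)(-4) = 30
Sum = 66, so (signed) Area = 66/2 = 33, |Area| = 33.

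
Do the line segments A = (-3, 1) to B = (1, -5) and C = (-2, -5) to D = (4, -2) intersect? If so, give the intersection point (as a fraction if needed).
Yes; intersection at (1/4, -31/8) (t = 13/16 on AB, s = 3/8 on CD)

Parametrize AB as A + t(B − A) = (-3 + 4 t, 1 + -6 t) and CD as C + s(D − C) = (-2 + 6 s, -5 + 3 s). Solve the linear system for (t, s). Determinant = -48 ≠ 0, so a unique intersection of the containing lines exists. Solution: t = 13/16, s = 3/8 — both in [0, 1], so the segments cross. Intersection point: (1/4, -31/8).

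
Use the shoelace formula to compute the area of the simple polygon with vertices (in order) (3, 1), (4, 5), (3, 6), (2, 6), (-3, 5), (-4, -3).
Area = 44

Shoelace formula: Area = (1/2) |Σ_i (x_i · y_{i+1} − x_{i+1} · y_i)| (indices mod n). Compute each cross term:
  (3)(5) − (4)(1) = 11
  (4)(6) − (3)(5) = 9
  (3)(6) − (2)(6) = 6
  (2)(5) − (-3)(6) = 28
  (-3)(-3) − (-4)(5) = 29
  (-4)(1) − (3)(-3) = 5
Sum = 88, so (signed) Area = 88/2 = 44, |Area| = 44.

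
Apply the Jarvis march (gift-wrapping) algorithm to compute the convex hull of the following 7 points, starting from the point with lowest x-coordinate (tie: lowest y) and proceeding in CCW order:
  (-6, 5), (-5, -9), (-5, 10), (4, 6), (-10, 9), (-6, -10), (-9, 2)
Hull (CCW) = [(-10, 9), (-9, 2), (-6, -10), (-5, -9), (4, 6), (-5, 10)]

Jarvis march: at each step, from the current hull vertex p, select the next vertex q as the point such that every other point lies strictly to the left of (or on) the directed line p → q. (Equivalently: for every other point r, the cross product (q − p) × (r − p) ≥ 0.)
Starting point (lowest x, tie lowest y): (-10, 9). Wrap until returning to start. Resulting hull: (-10, 9), (-9, 2), (-6, -10), (-5, -9), (4, 6), (-5, 10).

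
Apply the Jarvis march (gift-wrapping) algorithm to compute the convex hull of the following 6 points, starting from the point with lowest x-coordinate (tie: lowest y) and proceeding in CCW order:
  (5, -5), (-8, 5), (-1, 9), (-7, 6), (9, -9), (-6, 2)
Hull (CCW) = [(-8, 5), (-6, 2), (9, -9), (-1, 9), (-7, 6)]

Jarvis march: at each step, from the current hull vertex p, select the next vertex q as the point such that every other point lies strictly to the left of (or on) the directed line p → q. (Equivalently: for every other point r, the cross product (q − p) × (r − p) ≥ 0.)
Starting point (lowest x, tie lowest y): (-8, 5). Wrap until returning to start. Resulting hull: (-8, 5), (-6, 2), (9, -9), (-1, 9), (-7, 6).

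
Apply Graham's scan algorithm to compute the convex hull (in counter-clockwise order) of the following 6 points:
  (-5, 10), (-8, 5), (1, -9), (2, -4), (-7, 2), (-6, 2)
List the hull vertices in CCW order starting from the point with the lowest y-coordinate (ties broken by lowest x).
Hull (CCW) = [(1, -9), (2, -4), (-5, 10), (-8, 5), (-7, 2)]

Graham scan procedure:
  1. Find the pivot p₀ = point with lowest y (tie → lowest x): (1, -9).
  2. Sort the remaining points by polar angle around p₀.
  3. Walk through sorted points, maintaining a stack; pop the top while the last three entries make a non-left turn (cross product ≤ 0).
  4. Final stack is the convex hull in CCW order: (1, -9), (2, -4), (-5, 10), (-8, 5), (-7, 2).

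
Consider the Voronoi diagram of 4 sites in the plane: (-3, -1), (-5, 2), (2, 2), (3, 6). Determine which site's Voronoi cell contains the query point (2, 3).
Nearest site = (2, 2)

The Voronoi cell of site s contains exactly those query points closer to s than to any other site. Compute squared distances from q = (2, 3) to each site:
  (2 − 2)² + (2 − 3)² = 1
  (3 − 2)² + (6 − 3)² = 10
  (-3 − 2)² + (-1 − 3)² = 41
  (-5 − 2)² + (2 − 3)² = 50
Minimum is attained by (2, 2), so q lies in its Voronoi cell.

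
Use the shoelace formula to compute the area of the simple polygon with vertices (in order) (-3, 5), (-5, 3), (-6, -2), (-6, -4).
Area = 7

Shoelace formula: Area = (1/2) |Σ_i (x_i · y_{i+1} − x_{i+1} · y_i)| (indices mod n). Compute each cross term:
  (-3)(3) − (-5)(5) = 16
  (-5)(-2) − (-6)(3) = 28
  (-6)(-4) − (-6)(-2) = 12
  (-6)(5) − (-3)(-4) = -42
Sum = 14, so (signed) Area = 14/2 = 7, |Area| = 7.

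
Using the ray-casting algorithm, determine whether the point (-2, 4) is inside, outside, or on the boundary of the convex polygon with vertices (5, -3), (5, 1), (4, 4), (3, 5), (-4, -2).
The point (-2, 4) lies strictly outside the polygon

Cast a horizontal ray to the right from the query point and count how many polygon edges it crosses (each edge strictly once or zero times, handled with the usual half-open convention). 
Parity of crossings → even ⇒ outside.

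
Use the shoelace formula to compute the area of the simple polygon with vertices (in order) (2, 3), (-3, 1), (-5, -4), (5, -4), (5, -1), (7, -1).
Area = 54

Shoelace formula: Area = (1/2) |Σ_i (x_i · y_{i+1} − x_{i+1} · y_i)| (indices mod n). Compute each cross term:
  (2)(1) − (-3)(3) = 11
  (-3)(-4) − (-5)(1) = 17
  (-5)(-4) − (5)(-4) = 40
  (5)(-1) − (5)(-4) = 15
  (5)(-1) − (7)(-1) = 2
  (7)(3) − (2)(-1) = 23
Sum = 108, so (signed) Area = 108/2 = 54, |Area| = 54.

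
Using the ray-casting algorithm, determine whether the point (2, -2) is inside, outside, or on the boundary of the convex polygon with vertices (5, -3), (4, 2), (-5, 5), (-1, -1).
The point (2, -2) lies on the polygon boundary

Boundary check: the query satisfies the collinearity and bounding-box conditions for some polygon edge, so it lies exactly on the boundary.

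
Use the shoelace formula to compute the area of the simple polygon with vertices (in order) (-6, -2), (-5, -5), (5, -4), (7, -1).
Area = 34

Shoelace formula: Area = (1/2) |Σ_i (x_i · y_{i+1} − x_{i+1} · y_i)| (indices mod n). Compute each cross term:
  (-6)(-5) − (-5)(-2) = 20
  (-5)(-4) − (5)(-5) = 45
  (5)(-1) − (7)(-4) = 23
  (7)(-2) − (-6)(-1) = -20
Sum = 68, so (signed) Area = 68/2 = 34, |Area| = 34.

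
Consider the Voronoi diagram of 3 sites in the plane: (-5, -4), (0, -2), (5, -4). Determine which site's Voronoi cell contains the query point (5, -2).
Nearest site = (5, -4)

The Voronoi cell of site s contains exactly those query points closer to s than to any other site. Compute squared distances from q = (5, -2) to each site:
  (5 − 5)² + (-4 − -2)² = 4
  (0 − 5)² + (-2 − -2)² = 25
  (-5 − 5)² + (-4 − -2)² = 104
Minimum is attained by (5, -4), so q lies in its Voronoi cell.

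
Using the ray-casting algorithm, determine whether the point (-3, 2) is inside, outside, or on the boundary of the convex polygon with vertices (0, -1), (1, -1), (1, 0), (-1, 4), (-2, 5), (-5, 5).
The point (-3, 2) lies strictly outside the polygon

Cast a horizontal ray to the right from the query point and count how many polygon edges it crosses (each edge strictly once or zero times, handled with the usual half-open convention). 
Parity of crossings → even ⇒ outside.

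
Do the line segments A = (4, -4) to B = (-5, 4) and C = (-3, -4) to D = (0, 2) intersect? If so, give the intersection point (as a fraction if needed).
Yes; intersection at (-11/13, 4/13) (t = 7/13 on AB, s = 28/39 on CD)

Parametrize AB as A + t(B − A) = (4 + -9 t, -4 + 8 t) and CD as C + s(D − C) = (-3 + 3 s, -4 + 6 s). Solve the linear system for (t, s). Determinant = 78 ≠ 0, so a unique intersection of the containing lines exists. Solution: t = 7/13, s = 28/39 — both in [0, 1], so the segments cross. Intersection point: (-11/13, 4/13).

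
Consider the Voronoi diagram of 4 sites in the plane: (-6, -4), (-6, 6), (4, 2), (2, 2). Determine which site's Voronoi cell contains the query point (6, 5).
Nearest site = (4, 2)

The Voronoi cell of site s contains exactly those query points closer to s than to any other site. Compute squared distances from q = (6, 5) to each site:
  (4 − 6)² + (2 − 5)² = 13
  (2 − 6)² + (2 − 5)² = 25
  (-6 − 6)² + (6 − 5)² = 145
  (-6 − 6)² + (-4 − 5)² = 225
Minimum is attained by (4, 2), so q lies in its Voronoi cell.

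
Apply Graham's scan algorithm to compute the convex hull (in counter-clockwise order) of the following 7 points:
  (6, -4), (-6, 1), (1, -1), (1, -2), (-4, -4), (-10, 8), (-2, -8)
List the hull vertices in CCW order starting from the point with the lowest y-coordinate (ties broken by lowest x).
Hull (CCW) = [(-2, -8), (6, -4), (-10, 8)]

Graham scan procedure:
  1. Find the pivot p₀ = point with lowest y (tie → lowest x): (-2, -8).
  2. Sort the remaining points by polar angle around p₀.
  3. Walk through sorted points, maintaining a stack; pop the top while the last three entries make a non-left turn (cross product ≤ 0).
  4. Final stack is the convex hull in CCW order: (-2, -8), (6, -4), (-10, 8).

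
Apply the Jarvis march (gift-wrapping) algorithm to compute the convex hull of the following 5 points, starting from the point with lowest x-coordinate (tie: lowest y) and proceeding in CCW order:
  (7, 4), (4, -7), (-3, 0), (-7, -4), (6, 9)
Hull (CCW) = [(-7, -4), (4, -7), (7, 4), (6, 9)]

Jarvis march: at each step, from the current hull vertex p, select the next vertex q as the point such that every other point lies strictly to the left of (or on) the directed line p → q. (Equivalently: for every other point r, the cross product (q − p) × (r − p) ≥ 0.)
Starting point (lowest x, tie lowest y): (-7, -4). Wrap until returning to start. Resulting hull: (-7, -4), (4, -7), (7, 4), (6, 9).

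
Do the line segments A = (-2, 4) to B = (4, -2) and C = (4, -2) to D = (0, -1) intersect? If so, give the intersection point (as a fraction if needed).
Yes; intersection at (4, -2) (t = 1 on AB, s = 0 on CD)

Parametrize AB as A + t(B − A) = (-2 + 6 t, 4 + -6 t) and CD as C + s(D − C) = (4 + -4 s, -2 + 1 s). Solve the linear system for (t, s). Determinant = 18 ≠ 0, so a unique intersection of the containing lines exists. Solution: t = 1, s = 0 — both in [0, 1], so the segments cross. Intersection point: (4, -2).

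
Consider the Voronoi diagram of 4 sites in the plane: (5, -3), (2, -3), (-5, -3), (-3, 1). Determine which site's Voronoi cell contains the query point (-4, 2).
Nearest site = (-3, 1)

The Voronoi cell of site s contains exactly those query points closer to s than to any other site. Compute squared distances from q = (-4, 2) to each site:
  (-3 − -4)² + (1 − 2)² = 2
  (-5 − -4)² + (-3 − 2)² = 26
  (2 − -4)² + (-3 − 2)² = 61
  (5 − -4)² + (-3 − 2)² = 106
Minimum is attained by (-3, 1), so q lies in its Voronoi cell.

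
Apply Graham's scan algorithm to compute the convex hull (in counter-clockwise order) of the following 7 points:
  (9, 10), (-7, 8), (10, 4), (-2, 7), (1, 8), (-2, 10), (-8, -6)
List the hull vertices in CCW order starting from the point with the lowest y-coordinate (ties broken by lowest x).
Hull (CCW) = [(-8, -6), (10, 4), (9, 10), (-2, 10), (-7, 8)]

Graham scan procedure:
  1. Find the pivot p₀ = point with lowest y (tie → lowest x): (-8, -6).
  2. Sort the remaining points by polar angle around p₀.
  3. Walk through sorted points, maintaining a stack; pop the top while the last three entries make a non-left turn (cross product ≤ 0).
  4. Final stack is the convex hull in CCW order: (-8, -6), (10, 4), (9, 10), (-2, 10), (-7, 8).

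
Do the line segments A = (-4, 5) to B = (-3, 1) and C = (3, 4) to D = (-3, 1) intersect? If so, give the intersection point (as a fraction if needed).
Yes; intersection at (-3, 1) (t = 1 on AB, s = 1 on CD)

Parametrize AB as A + t(B − A) = (-4 + 1 t, 5 + -4 t) and CD as C + s(D − C) = (3 + -6 s, 4 + -3 s). Solve the linear system for (t, s). Determinant = 27 ≠ 0, so a unique intersection of the containing lines exists. Solution: t = 1, s = 1 — both in [0, 1], so the segments cross. Intersection point: (-3, 1).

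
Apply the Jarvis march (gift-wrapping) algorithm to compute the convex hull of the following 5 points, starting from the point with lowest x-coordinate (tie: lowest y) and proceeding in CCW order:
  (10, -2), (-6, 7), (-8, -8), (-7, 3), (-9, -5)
Hull (CCW) = [(-9, -5), (-8, -8), (10, -2), (-6, 7)]

Jarvis march: at each step, from the current hull vertex p, select the next vertex q as the point such that every other point lies strictly to the left of (or on) the directed line p → q. (Equivalently: for every other point r, the cross product (q − p) × (r − p) ≥ 0.)
Starting point (lowest x, tie lowest y): (-9, -5). Wrap until returning to start. Resulting hull: (-9, -5), (-8, -8), (10, -2), (-6, 7).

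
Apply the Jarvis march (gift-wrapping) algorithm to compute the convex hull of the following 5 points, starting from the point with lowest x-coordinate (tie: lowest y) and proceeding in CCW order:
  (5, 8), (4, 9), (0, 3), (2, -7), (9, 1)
Hull (CCW) = [(0, 3), (2, -7), (9, 1), (5, 8), (4, 9)]

Jarvis march: at each step, from the current hull vertex p, select the next vertex q as the point such that every other point lies strictly to the left of (or on) the directed line p → q. (Equivalently: for every other point r, the cross product (q − p) × (r − p) ≥ 0.)
Starting point (lowest x, tie lowest y): (0, 3). Wrap until returning to start. Resulting hull: (0, 3), (2, -7), (9, 1), (5, 8), (4, 9).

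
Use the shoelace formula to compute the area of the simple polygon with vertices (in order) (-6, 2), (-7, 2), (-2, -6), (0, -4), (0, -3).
Area = 19

Shoelace formula: Area = (1/2) |Σ_i (x_i · y_{i+1} − x_{i+1} · y_i)| (indices mod n). Compute each cross term:
  (-6)(2) − (-7)(2) = 2
  (-7)(-6) − (-2)(2) = 46
  (-2)(-4) − (0)(-6) = 8
  (0)(-3) − (0)(-4) = 0
  (0)(2) − (-6)(-3) = -18
Sum = 38, so (signed) Area = 38/2 = 19, |Area| = 19.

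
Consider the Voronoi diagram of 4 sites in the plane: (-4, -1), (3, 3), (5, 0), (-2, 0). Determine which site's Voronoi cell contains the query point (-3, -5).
Nearest site = (-4, -1)

The Voronoi cell of site s contains exactly those query points closer to s than to any other site. Compute squared distances from q = (-3, -5) to each site:
  (-4 − -3)² + (-1 − -5)² = 17
  (-2 − -3)² + (0 − -5)² = 26
  (5 − -3)² + (0 − -5)² = 89
  (3 − -3)² + (3 − -5)² = 100
Minimum is attained by (-4, -1), so q lies in its Voronoi cell.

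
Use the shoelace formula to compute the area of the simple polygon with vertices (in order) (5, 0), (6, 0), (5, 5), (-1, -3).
Area = 35/2

Shoelace formula: Area = (1/2) |Σ_i (x_i · y_{i+1} − x_{i+1} · y_i)| (indices mod n). Compute each cross term:
  (5)(0) − (6)(0) = 0
  (6)(5) − (5)(0) = 30
  (5)(-3) − (-1)(5) = -10
  (-1)(0) − (5)(-3) = 15
Sum = 35, so (signed) Area = 35/2 = 35/2, |Area| = 35/2.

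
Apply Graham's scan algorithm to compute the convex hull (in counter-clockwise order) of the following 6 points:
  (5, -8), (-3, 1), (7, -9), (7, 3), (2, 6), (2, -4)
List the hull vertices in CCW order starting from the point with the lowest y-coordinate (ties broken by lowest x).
Hull (CCW) = [(7, -9), (7, 3), (2, 6), (-3, 1), (5, -8)]

Graham scan procedure:
  1. Find the pivot p₀ = point with lowest y (tie → lowest x): (7, -9).
  2. Sort the remaining points by polar angle around p₀.
  3. Walk through sorted points, maintaining a stack; pop the top while the last three entries make a non-left turn (cross product ≤ 0).
  4. Final stack is the convex hull in CCW order: (7, -9), (7, 3), (2, 6), (-3, 1), (5, -8).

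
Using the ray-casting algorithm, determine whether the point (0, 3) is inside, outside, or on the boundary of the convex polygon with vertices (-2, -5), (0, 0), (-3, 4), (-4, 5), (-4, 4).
The point (0, 3) lies strictly outside the polygon

Cast a horizontal ray to the right from the query point and count how many polygon edges it crosses (each edge strictly once or zero times, handled with the usual half-open convention). 
Parity of crossings → even ⇒ outside.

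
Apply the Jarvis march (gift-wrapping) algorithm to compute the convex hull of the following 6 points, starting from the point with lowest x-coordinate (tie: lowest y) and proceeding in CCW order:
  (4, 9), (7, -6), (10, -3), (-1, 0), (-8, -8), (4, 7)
Hull (CCW) = [(-8, -8), (7, -6), (10, -3), (4, 9)]

Jarvis march: at each step, from the current hull vertex p, select the next vertex q as the point such that every other point lies strictly to the left of (or on) the directed line p → q. (Equivalently: for every other point r, the cross product (q − p) × (r − p) ≥ 0.)
Starting point (lowest x, tie lowest y): (-8, -8). Wrap until returning to start. Resulting hull: (-8, -8), (7, -6), (10, -3), (4, 9).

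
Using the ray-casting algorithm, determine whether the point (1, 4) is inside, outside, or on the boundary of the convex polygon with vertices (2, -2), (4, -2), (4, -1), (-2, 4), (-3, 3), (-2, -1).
The point (1, 4) lies strictly outside the polygon

Cast a horizontal ray to the right from the query point and count how many polygon edges it crosses (each edge strictly once or zero times, handled with the usual half-open convention). 
Parity of crossings → even ⇒ outside.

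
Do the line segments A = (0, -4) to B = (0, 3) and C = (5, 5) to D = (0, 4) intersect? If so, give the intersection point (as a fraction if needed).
No (intersection of containing lines falls outside at least one segment)

Parametrize and solve: t = 8/7, s = 1. At least one of these is outside [0, 1], so the segments do not intersect.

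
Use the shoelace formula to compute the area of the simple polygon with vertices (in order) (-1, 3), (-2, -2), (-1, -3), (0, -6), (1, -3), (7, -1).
Area = 32

Shoelace formula: Area = (1/2) |Σ_i (x_i · y_{i+1} − x_{i+1} · y_i)| (indices mod n). Compute each cross term:
  (-1)(-2) − (-2)(3) = 8
  (-2)(-3) − (-1)(-2) = 4
  (-1)(-6) − (0)(-3) = 6
  (0)(-3) − (1)(-6) = 6
  (1)(-1) − (7)(-3) = 20
  (7)(3) − (-1)(-1) = 20
Sum = 64, so (signed) Area = 64/2 = 32, |Area| = 32.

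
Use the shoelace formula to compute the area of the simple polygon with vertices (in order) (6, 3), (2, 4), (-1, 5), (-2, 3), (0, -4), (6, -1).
Area = 95/2

Shoelace formula: Area = (1/2) |Σ_i (x_i · y_{i+1} − x_{i+1} · y_i)| (indices mod n). Compute each cross term:
  (6)(4) − (2)(3) = 18
  (2)(5) − (-1)(4) = 14
  (-1)(3) − (-2)(5) = 7
  (-2)(-4) − (0)(3) = 8
  (0)(-1) − (6)(-4) = 24
  (6)(3) − (6)(-1) = 24
Sum = 95, so (signed) Area = 95/2 = 95/2, |Area| = 95/2.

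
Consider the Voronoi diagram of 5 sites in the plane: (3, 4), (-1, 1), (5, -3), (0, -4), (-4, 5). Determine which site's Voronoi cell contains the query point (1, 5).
Nearest site = (3, 4)

The Voronoi cell of site s contains exactly those query points closer to s than to any other site. Compute squared distances from q = (1, 5) to each site:
  (3 − 1)² + (4 − 5)² = 5
  (-1 − 1)² + (1 − 5)² = 20
  (-4 − 1)² + (5 − 5)² = 25
  (5 − 1)² + (-3 − 5)² = 80
  (0 − 1)² + (-4 − 5)² = 82
Minimum is attained by (3, 4), so q lies in its Voronoi cell.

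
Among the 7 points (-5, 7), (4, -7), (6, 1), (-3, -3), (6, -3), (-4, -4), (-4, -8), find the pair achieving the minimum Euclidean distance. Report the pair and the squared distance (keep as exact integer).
Pair = ((-3, -3), (-4, -4)); squared distance = 2

Compute all C(7, 2) = 21 pairwise squared distances (x_i − x_j)² + (y_i − y_j)². The minimum is 2, attained by the pair ((-3, -3), (-4, -4)).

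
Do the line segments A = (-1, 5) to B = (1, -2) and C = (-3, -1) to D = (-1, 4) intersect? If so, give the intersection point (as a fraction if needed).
No (intersection of containing lines falls outside at least one segment)

Parametrize and solve: t = 1/12, s = 13/12. At least one of these is outside [0, 1], so the segments do not intersect.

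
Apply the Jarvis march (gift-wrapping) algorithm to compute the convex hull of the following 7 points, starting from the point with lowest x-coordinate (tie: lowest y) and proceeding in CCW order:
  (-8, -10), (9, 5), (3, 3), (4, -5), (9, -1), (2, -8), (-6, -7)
Hull (CCW) = [(-8, -10), (2, -8), (9, -1), (9, 5), (3, 3), (-6, -7)]

Jarvis march: at each step, from the current hull vertex p, select the next vertex q as the point such that every other point lies strictly to the left of (or on) the directed line p → q. (Equivalently: for every other point r, the cross product (q − p) × (r − p) ≥ 0.)
Starting point (lowest x, tie lowest y): (-8, -10). Wrap until returning to start. Resulting hull: (-8, -10), (2, -8), (9, -1), (9, 5), (3, 3), (-6, -7).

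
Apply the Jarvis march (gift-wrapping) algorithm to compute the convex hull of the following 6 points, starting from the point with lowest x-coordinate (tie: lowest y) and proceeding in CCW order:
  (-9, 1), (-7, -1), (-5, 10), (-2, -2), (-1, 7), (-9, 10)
Hull (CCW) = [(-9, 1), (-7, -1), (-2, -2), (-1, 7), (-5, 10), (-9, 10)]

Jarvis march: at each step, from the current hull vertex p, select the next vertex q as the point such that every other point lies strictly to the left of (or on) the directed line p → q. (Equivalently: for every other point r, the cross product (q − p) × (r − p) ≥ 0.)
Starting point (lowest x, tie lowest y): (-9, 1). Wrap until returning to start. Resulting hull: (-9, 1), (-7, -1), (-2, -2), (-1, 7), (-5, 10), (-9, 10).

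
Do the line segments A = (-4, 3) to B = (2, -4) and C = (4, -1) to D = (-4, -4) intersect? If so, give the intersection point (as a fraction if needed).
Yes; intersection at (20/37, -85/37) (t = 28/37 on AB, s = 16/37 on CD)

Parametrize AB as A + t(B − A) = (-4 + 6 t, 3 + -7 t) and CD as C + s(D − C) = (4 + -8 s, -1 + -3 s). Solve the linear system for (t, s). Determinant = 74 ≠ 0, so a unique intersection of the containing lines exists. Solution: t = 28/37, s = 16/37 — both in [0, 1], so the segments cross. Intersection point: (20/37, -85/37).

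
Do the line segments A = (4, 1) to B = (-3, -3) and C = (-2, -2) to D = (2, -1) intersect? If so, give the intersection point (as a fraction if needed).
Yes; intersection at (-2/3, -5/3) (t = 2/3 on AB, s = 1/3 on CD)

Parametrize AB as A + t(B − A) = (4 + -7 t, 1 + -4 t) and CD as C + s(D − C) = (-2 + 4 s, -2 + 1 s). Solve the linear system for (t, s). Determinant = -9 ≠ 0, so a unique intersection of the containing lines exists. Solution: t = 2/3, s = 1/3 — both in [0, 1], so the segments cross. Intersection point: (-2/3, -5/3).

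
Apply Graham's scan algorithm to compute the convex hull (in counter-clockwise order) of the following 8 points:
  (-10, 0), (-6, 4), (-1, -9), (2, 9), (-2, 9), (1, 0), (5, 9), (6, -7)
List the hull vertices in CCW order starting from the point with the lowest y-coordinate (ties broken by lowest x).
Hull (CCW) = [(-1, -9), (6, -7), (5, 9), (-2, 9), (-10, 0)]

Graham scan procedure:
  1. Find the pivot p₀ = point with lowest y (tie → lowest x): (-1, -9).
  2. Sort the remaining points by polar angle around p₀.
  3. Walk through sorted points, maintaining a stack; pop the top while the last three entries make a non-left turn (cross product ≤ 0).
  4. Final stack is the convex hull in CCW order: (-1, -9), (6, -7), (5, 9), (-2, 9), (-10, 0).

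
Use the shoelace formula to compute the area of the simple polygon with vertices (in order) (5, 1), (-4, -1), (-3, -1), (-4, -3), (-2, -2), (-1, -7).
Area = 53/2

Shoelace formula: Area = (1/2) |Σ_i (x_i · y_{i+1} − x_{i+1} · y_i)| (indices mod n). Compute each cross term:
  (5)(-1) − (-4)(1) = -1
  (-4)(-1) − (-3)(-1) = 1
  (-3)(-3) − (-4)(-1) = 5
  (-4)(-2) − (-2)(-3) = 2
  (-2)(-7) − (-1)(-2) = 12
  (-1)(1) − (5)(-7) = 34
Sum = 53, so (signed) Area = 53/2 = 53/2, |Area| = 53/2.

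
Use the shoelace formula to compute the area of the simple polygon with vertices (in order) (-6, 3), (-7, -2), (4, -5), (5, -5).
Area = 33

Shoelace formula: Area = (1/2) |Σ_i (x_i · y_{i+1} − x_{i+1} · y_i)| (indices mod n). Compute each cross term:
  (-6)(-2) − (-7)(3) = 33
  (-7)(-5) − (4)(-2) = 43
  (4)(-5) − (5)(-5) = 5
  (5)(3) − (-6)(-5) = -15
Sum = 66, so (signed) Area = 66/2 = 33, |Area| = 33.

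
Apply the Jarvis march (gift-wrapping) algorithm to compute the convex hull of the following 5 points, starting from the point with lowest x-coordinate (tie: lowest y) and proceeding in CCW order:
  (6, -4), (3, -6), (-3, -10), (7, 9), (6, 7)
Hull (CCW) = [(-3, -10), (6, -4), (7, 9)]

Jarvis march: at each step, from the current hull vertex p, select the next vertex q as the point such that every other point lies strictly to the left of (or on) the directed line p → q. (Equivalently: for every other point r, the cross product (q − p) × (r − p) ≥ 0.)
Starting point (lowest x, tie lowest y): (-3, -10). Wrap until returning to start. Resulting hull: (-3, -10), (6, -4), (7, 9).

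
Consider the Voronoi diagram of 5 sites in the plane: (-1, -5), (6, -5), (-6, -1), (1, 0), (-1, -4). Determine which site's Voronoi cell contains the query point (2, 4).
Nearest site = (1, 0)

The Voronoi cell of site s contains exactly those query points closer to s than to any other site. Compute squared distances from q = (2, 4) to each site:
  (1 − 2)² + (0 − 4)² = 17
  (-1 − 2)² + (-4 − 4)² = 73
  (-6 − 2)² + (-1 − 4)² = 89
  (-1 − 2)² + (-5 − 4)² = 90
  (6 − 2)² + (-5 − 4)² = 97
Minimum is attained by (1, 0), so q lies in its Voronoi cell.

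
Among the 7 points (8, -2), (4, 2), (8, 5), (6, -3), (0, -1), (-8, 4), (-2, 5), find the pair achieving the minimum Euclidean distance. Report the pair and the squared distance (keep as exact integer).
Pair = ((8, -2), (6, -3)); squared distance = 5

Compute all C(7, 2) = 21 pairwise squared distances (x_i − x_j)² + (y_i − y_j)². The minimum is 5, attained by the pair ((8, -2), (6, -3)).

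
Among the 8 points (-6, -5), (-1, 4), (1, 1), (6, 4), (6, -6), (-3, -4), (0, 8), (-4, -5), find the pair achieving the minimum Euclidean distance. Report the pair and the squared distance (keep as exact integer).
Pair = ((-3, -4), (-4, -5)); squared distance = 2

Compute all C(8, 2) = 28 pairwise squared distances (x_i − x_j)² + (y_i − y_j)². The minimum is 2, attained by the pair ((-3, -4), (-4, -5)).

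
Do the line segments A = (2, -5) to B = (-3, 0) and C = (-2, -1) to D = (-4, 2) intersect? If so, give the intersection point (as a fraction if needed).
Yes; intersection at (-2, -1) (t = 4/5 on AB, s = 0 on CD)

Parametrize AB as A + t(B − A) = (2 + -5 t, -5 + 5 t) and CD as C + s(D − C) = (-2 + -2 s, -1 + 3 s). Solve the linear system for (t, s). Determinant = 5 ≠ 0, so a unique intersection of the containing lines exists. Solution: t = 4/5, s = 0 — both in [0, 1], so the segments cross. Intersection point: (-2, -1).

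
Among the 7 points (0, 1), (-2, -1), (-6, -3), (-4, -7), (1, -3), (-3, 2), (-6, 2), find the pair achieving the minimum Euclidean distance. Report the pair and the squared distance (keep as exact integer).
Pair = ((0, 1), (-2, -1)); squared distance = 8

Compute all C(7, 2) = 21 pairwise squared distances (x_i − x_j)² + (y_i − y_j)². The minimum is 8, attained by the pair ((0, 1), (-2, -1)).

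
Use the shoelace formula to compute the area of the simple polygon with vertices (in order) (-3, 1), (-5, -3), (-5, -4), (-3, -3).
Area = 5

Shoelace formula: Area = (1/2) |Σ_i (x_i · y_{i+1} − x_{i+1} · y_i)| (indices mod n). Compute each cross term:
  (-3)(-3) − (-5)(1) = 14
  (-5)(-4) − (-5)(-3) = 5
  (-5)(-3) − (-3)(-4) = 3
  (-3)(1) − (-3)(-3) = -12
Sum = 10, so (signed) Area = 10/2 = 5, |Area| = 5.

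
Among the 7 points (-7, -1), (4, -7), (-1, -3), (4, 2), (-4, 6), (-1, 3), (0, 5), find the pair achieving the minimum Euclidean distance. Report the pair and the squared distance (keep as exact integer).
Pair = ((-1, 3), (0, 5)); squared distance = 5

Compute all C(7, 2) = 21 pairwise squared distances (x_i − x_j)² + (y_i − y_j)². The minimum is 5, attained by the pair ((-1, 3), (0, 5)).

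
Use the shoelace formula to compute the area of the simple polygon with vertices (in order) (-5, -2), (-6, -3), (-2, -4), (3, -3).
Area = 9

Shoelace formula: Area = (1/2) |Σ_i (x_i · y_{i+1} − x_{i+1} · y_i)| (indices mod n). Compute each cross term:
  (-5)(-3) − (-6)(-2) = 3
  (-6)(-4) − (-2)(-3) = 18
  (-2)(-3) − (3)(-4) = 18
  (3)(-2) − (-5)(-3) = -21
Sum = 18, so (signed) Area = 18/2 = 9, |Area| = 9.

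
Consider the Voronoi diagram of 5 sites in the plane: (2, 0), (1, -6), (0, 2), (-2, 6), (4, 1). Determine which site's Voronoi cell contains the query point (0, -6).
Nearest site = (1, -6)

The Voronoi cell of site s contains exactly those query points closer to s than to any other site. Compute squared distances from q = (0, -6) to each site:
  (1 − 0)² + (-6 − -6)² = 1
  (2 − 0)² + (0 − -6)² = 40
  (0 − 0)² + (2 − -6)² = 64
  (4 − 0)² + (1 − -6)² = 65
  (-2 − 0)² + (6 − -6)² = 148
Minimum is attained by (1, -6), so q lies in its Voronoi cell.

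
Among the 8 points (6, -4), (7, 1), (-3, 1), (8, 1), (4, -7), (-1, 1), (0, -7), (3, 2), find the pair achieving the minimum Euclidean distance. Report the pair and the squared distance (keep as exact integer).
Pair = ((7, 1), (8, 1)); squared distance = 1

Compute all C(8, 2) = 28 pairwise squared distances (x_i − x_j)² + (y_i − y_j)². The minimum is 1, attained by the pair ((7, 1), (8, 1)).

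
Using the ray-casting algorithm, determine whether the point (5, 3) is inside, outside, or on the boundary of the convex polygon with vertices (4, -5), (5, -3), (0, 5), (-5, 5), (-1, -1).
The point (5, 3) lies strictly outside the polygon

Cast a horizontal ray to the right from the query point and count how many polygon edges it crosses (each edge strictly once or zero times, handled with the usual half-open convention). 
Parity of crossings → even ⇒ outside.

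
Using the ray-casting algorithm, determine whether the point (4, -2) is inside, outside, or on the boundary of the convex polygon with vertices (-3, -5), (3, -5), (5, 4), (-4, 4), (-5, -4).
The point (4, -2) lies strictly outside the polygon

Cast a horizontal ray to the right from the query point and count how many polygon edges it crosses (each edge strictly once or zero times, handled with the usual half-open convention). 
Parity of crossings → even ⇒ outside.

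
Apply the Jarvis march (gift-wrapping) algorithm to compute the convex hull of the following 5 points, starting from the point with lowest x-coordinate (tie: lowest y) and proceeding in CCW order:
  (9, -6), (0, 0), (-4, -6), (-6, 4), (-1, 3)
Hull (CCW) = [(-6, 4), (-4, -6), (9, -6), (-1, 3)]

Jarvis march: at each step, from the current hull vertex p, select the next vertex q as the point such that every other point lies strictly to the left of (or on) the directed line p → q. (Equivalently: for every other point r, the cross product (q − p) × (r − p) ≥ 0.)
Starting point (lowest x, tie lowest y): (-6, 4). Wrap until returning to start. Resulting hull: (-6, 4), (-4, -6), (9, -6), (-1, 3).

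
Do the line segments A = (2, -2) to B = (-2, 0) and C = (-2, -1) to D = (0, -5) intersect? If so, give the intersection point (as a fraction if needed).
No (intersection of containing lines falls outside at least one segment)

Parametrize and solve: t = 7/6, s = -1/3. At least one of these is outside [0, 1], so the segments do not intersect.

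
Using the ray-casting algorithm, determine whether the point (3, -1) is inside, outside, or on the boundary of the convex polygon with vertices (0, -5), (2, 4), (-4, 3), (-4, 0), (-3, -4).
The point (3, -1) lies strictly outside the polygon

Cast a horizontal ray to the right from the query point and count how many polygon edges it crosses (each edge strictly once or zero times, handled with the usual half-open convention). 
Parity of crossings → even ⇒ outside.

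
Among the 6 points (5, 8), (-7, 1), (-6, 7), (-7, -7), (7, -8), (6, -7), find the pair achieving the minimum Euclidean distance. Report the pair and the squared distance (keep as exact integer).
Pair = ((7, -8), (6, -7)); squared distance = 2

Compute all C(6, 2) = 15 pairwise squared distances (x_i − x_j)² + (y_i − y_j)². The minimum is 2, attained by the pair ((7, -8), (6, -7)).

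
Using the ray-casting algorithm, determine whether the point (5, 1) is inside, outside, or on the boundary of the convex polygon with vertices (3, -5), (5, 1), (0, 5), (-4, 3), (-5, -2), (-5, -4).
The point (5, 1) lies on the polygon boundary

Boundary check: the query satisfies the collinearity and bounding-box conditions for some polygon edge, so it lies exactly on the boundary.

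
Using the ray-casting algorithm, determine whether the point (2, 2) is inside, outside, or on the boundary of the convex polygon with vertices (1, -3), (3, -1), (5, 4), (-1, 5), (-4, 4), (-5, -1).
The point (2, 2) lies strictly inside the polygon

Cast a horizontal ray to the right from the query point and count how many polygon edges it crosses (each edge strictly once or zero times, handled with the usual half-open convention). 
Parity of crossings → odd ⇒ inside.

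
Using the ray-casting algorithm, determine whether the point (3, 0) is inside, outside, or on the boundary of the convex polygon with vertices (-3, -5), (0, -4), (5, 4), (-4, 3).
The point (3, 0) lies strictly outside the polygon

Cast a horizontal ray to the right from the query point and count how many polygon edges it crosses (each edge strictly once or zero times, handled with the usual half-open convention). 
Parity of crossings → even ⇒ outside.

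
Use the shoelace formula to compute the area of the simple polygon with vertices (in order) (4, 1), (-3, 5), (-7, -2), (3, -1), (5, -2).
Area = 89/2

Shoelace formula: Area = (1/2) |Σ_i (x_i · y_{i+1} − x_{i+1} · y_i)| (indices mod n). Compute each cross term:
  (4)(5) − (-3)(1) = 23
  (-3)(-2) − (-7)(5) = 41
  (-7)(-1) − (3)(-2) = 13
  (3)(-2) − (5)(-1) = -1
  (5)(1) − (4)(-2) = 13
Sum = 89, so (signed) Area = 89/2 = 89/2, |Area| = 89/2.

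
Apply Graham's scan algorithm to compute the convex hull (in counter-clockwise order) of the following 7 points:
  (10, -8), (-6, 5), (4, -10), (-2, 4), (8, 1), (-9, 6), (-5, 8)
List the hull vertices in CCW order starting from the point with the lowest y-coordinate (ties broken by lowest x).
Hull (CCW) = [(4, -10), (10, -8), (8, 1), (-5, 8), (-9, 6)]

Graham scan procedure:
  1. Find the pivot p₀ = point with lowest y (tie → lowest x): (4, -10).
  2. Sort the remaining points by polar angle around p₀.
  3. Walk through sorted points, maintaining a stack; pop the top while the last three entries make a non-left turn (cross product ≤ 0).
  4. Final stack is the convex hull in CCW order: (4, -10), (10, -8), (8, 1), (-5, 8), (-9, 6).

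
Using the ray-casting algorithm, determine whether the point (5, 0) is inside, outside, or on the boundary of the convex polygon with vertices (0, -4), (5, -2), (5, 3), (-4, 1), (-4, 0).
The point (5, 0) lies on the polygon boundary

Boundary check: the query satisfies the collinearity and bounding-box conditions for some polygon edge, so it lies exactly on the boundary.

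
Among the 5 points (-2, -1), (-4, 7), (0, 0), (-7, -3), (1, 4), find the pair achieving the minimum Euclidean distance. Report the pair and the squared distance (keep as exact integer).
Pair = ((-2, -1), (0, 0)); squared distance = 5

Compute all C(5, 2) = 10 pairwise squared distances (x_i − x_j)² + (y_i − y_j)². The minimum is 5, attained by the pair ((-2, -1), (0, 0)).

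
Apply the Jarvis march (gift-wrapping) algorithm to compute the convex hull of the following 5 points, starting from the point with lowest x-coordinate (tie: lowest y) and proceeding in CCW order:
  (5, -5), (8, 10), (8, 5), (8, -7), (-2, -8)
Hull (CCW) = [(-2, -8), (8, -7), (8, 10)]

Jarvis march: at each step, from the current hull vertex p, select the next vertex q as the point such that every other point lies strictly to the left of (or on) the directed line p → q. (Equivalently: for every other point r, the cross product (q − p) × (r − p) ≥ 0.)
Starting point (lowest x, tie lowest y): (-2, -8). Wrap until returning to start. Resulting hull: (-2, -8), (8, -7), (8, 10).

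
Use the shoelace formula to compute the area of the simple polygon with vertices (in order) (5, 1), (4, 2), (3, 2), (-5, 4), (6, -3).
Area = 21

Shoelace formula: Area = (1/2) |Σ_i (x_i · y_{i+1} − x_{i+1} · y_i)| (indices mod n). Compute each cross term:
  (5)(2) − (4)(1) = 6
  (4)(2) − (3)(2) = 2
  (3)(4) − (-5)(2) = 22
  (-5)(-3) − (6)(4) = -9
  (6)(1) − (5)(-3) = 21
Sum = 42, so (signed) Area = 42/2 = 21, |Area| = 21.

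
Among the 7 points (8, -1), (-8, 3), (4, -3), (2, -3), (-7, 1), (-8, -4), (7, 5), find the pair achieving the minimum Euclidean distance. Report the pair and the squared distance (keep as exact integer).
Pair = ((4, -3), (2, -3)); squared distance = 4

Compute all C(7, 2) = 21 pairwise squared distances (x_i − x_j)² + (y_i − y_j)². The minimum is 4, attained by the pair ((4, -3), (2, -3)).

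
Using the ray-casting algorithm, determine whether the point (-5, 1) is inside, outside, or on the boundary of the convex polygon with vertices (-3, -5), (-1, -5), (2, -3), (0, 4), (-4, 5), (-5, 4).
The point (-5, 1) lies strictly outside the polygon

Cast a horizontal ray to the right from the query point and count how many polygon edges it crosses (each edge strictly once or zero times, handled with the usual half-open convention). 
Parity of crossings → even ⇒ outside.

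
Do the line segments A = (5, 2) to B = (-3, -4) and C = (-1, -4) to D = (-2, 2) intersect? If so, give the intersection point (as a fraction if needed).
Yes; intersection at (-11/9, -8/3) (t = 7/9 on AB, s = 2/9 on CD)

Parametrize AB as A + t(B − A) = (5 + -8 t, 2 + -6 t) and CD as C + s(D − C) = (-1 + -1 s, -4 + 6 s). Solve the linear system for (t, s). Determinant = 54 ≠ 0, so a unique intersection of the containing lines exists. Solution: t = 7/9, s = 2/9 — both in [0, 1], so the segments cross. Intersection point: (-11/9, -8/3).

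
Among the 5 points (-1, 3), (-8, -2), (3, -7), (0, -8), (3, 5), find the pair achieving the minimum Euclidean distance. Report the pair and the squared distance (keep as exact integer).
Pair = ((3, -7), (0, -8)); squared distance = 10

Compute all C(5, 2) = 10 pairwise squared distances (x_i − x_j)² + (y_i − y_j)². The minimum is 10, attained by the pair ((3, -7), (0, -8)).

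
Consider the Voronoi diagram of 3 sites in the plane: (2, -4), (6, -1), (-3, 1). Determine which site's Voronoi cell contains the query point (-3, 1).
Nearest site = (-3, 1)

The Voronoi cell of site s contains exactly those query points closer to s than to any other site. Compute squared distances from q = (-3, 1) to each site:
  (-3 − -3)² + (1 − 1)² = 0
  (2 − -3)² + (-4 − 1)² = 50
  (6 − -3)² + (-1 − 1)² = 85
Minimum is attained by (-3, 1), so q lies in its Voronoi cell.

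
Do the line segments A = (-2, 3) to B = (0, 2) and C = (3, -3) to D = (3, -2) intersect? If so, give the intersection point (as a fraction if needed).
No (intersection of containing lines falls outside at least one segment)

Parametrize and solve: t = 5/2, s = 7/2. At least one of these is outside [0, 1], so the segments do not intersect.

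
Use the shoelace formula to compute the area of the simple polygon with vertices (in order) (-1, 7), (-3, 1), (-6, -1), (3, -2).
Area = 63/2

Shoelace formula: Area = (1/2) |Σ_i (x_i · y_{i+1} − x_{i+1} · y_i)| (indices mod n). Compute each cross term:
  (-1)(1) − (-3)(7) = 20
  (-3)(-1) − (-6)(1) = 9
  (-6)(-2) − (3)(-1) = 15
  (3)(7) − (-1)(-2) = 19
Sum = 63, so (signed) Area = 63/2 = 63/2, |Area| = 63/2.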